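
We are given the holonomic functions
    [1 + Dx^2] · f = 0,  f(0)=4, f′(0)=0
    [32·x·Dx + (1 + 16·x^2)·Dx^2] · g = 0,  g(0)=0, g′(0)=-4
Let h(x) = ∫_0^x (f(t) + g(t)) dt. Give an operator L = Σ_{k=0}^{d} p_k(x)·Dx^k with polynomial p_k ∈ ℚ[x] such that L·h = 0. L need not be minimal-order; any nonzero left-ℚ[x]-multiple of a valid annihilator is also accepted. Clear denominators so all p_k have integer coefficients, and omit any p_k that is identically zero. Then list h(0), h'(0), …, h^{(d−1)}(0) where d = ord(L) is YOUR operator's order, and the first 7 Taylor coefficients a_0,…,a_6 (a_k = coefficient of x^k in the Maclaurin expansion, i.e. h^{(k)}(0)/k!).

f: a_k = 4, 0, -2, 0, 1/6, 0, -1/180, …
g: a_k = 0, -4, 0, 64/3, 0, -1024/5, 0, …
h₀=f+g: left-lcm gives L₀, ord ≤ 4.
h=∫h₀ ⇒ L = L₀·Dx.
L = (-6112·x + 99328·x^3 + 8192·x^5)·Dx^2 + (-31 + 1072·x^2 + 25344·x^4 + 4096·x^6)·Dx^3 + (-6112·x + 99328·x^3 + 8192·x^5)·Dx^4 + (-31 + 1072·x^2 + 25344·x^4 + 4096·x^6)·Dx^5  (order 5).
h: a_k = 0, 4, -2, -2/3, 16/3, 1/30, -512/15, …
ICs: h(0) = 0, h′(0) = 4, h′′(0) = -4, h′′′(0) = -4, h′′′′(0) = 128.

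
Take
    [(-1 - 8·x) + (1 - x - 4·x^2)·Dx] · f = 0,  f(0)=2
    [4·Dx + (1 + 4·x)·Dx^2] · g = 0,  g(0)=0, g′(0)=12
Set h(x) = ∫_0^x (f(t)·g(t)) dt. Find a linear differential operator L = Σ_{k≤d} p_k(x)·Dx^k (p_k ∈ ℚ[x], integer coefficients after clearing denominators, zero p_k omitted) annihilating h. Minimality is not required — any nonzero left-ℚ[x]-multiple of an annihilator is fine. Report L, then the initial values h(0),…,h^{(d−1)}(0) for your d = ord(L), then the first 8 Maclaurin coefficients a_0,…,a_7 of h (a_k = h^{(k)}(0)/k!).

L = (12 + 64·x)·Dx + (-2 + 28·x + 80·x^2)·Dx^2 + (-1 - 3·x + 8·x^2 + 16·x^3)·Dx^3  (order 3).
h: a_k = 0, 0, 12, -8, 50, -56, 4372/15, -17336/35, …
ICs: h(0) = 0, h′(0) = 0, h′′(0) = 24.

f: a_k = 2, 2, 10, 18, 58, 130, 362, 882, …
g: a_k = 0, 12, -24, 64, -192, 3072/5, -2048, 49152/7, …
Sym-product of L_f,L_g gives L₀ (≤ ord 2).
Integrate: L := L₀·Dx.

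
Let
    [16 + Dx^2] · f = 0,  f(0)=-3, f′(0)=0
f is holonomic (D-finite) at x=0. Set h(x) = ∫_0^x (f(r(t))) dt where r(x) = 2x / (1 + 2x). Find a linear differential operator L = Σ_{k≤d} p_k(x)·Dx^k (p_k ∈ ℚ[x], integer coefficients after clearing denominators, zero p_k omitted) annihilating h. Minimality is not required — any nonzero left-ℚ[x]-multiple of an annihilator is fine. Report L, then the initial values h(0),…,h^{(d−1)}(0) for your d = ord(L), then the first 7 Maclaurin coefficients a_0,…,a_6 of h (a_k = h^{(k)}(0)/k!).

L = 64·Dx + (4 + 24·x + 48·x^2 + 32·x^3)·Dx^2 + (1 + 8·x + 24·x^2 + 32·x^3 + 16·x^4)·Dx^3  (order 3).
h: a_k = 0, -3, 0, 32, -96, 128, 512/3, …
ICs: h(0) = 0, h′(0) = -3, h′′(0) = 0.

f: a_k = -3, 0, 24, 0, -32, 0, 256/15, …
Change of var in L_f (x↦r) gives L₀.
∫: right-multiply L₀ by Dx.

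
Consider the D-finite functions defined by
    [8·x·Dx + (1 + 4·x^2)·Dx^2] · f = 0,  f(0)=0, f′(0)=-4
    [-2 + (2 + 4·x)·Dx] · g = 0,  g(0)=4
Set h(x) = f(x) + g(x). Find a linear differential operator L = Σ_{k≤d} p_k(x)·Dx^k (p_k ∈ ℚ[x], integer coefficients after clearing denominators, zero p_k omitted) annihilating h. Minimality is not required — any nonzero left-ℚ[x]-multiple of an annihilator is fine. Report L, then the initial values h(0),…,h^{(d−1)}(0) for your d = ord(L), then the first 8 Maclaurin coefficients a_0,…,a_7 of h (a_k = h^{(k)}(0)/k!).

f: a_k = 0, -4, 0, 16/3, 0, -64/5, 0, 256/7, …
g: a_k = 4, 4, -2, 2, -5/2, 7/2, -21/4, 33/4, …
Sum ⇒ L₀ = lclm(L_f,L_g) in ℚ(x)⟨Dx⟩.
L = (-8 - 40·x + 96·x^2 + 96·x^3)·Dx + (-11 - 32·x + 40·x^2 + 384·x^3 + 336·x^4)·Dx^2 + (-1 + 6·x + 24·x^2 + 48·x^3 + 112·x^4 + 96·x^5)·Dx^3  (order 3).
h: a_k = 4, 0, -2, 22/3, -5/2, -93/10, -21/4, 1255/28, …
ICs: h(0) = 4, h′(0) = 0, h′′(0) = -4.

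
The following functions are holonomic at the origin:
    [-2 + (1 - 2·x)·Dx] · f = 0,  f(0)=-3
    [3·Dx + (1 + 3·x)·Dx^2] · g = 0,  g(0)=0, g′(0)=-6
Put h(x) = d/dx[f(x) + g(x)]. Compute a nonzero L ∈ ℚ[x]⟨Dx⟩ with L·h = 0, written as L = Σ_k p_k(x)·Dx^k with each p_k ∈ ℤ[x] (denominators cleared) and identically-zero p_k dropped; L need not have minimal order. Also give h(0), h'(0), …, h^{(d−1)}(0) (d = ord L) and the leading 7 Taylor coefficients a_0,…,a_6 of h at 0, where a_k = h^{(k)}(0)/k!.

f: a_k = -3, -6, -12, -24, -48, -96, -192, …
g: a_k = 0, -6, 9, -18, 81/2, -486/5, 243, …
L₀ := lclm(L_f,L_g); ord L₀ ≤ 1+2.
Differentiate: ansatz ord ≤ ord L₀ ⇒ L.
L = (144 + 72·x) + (6 + 216·x + 144·x^2)·Dx + (-7 - 13·x + 36·x^2 + 36·x^3)·Dx^2  (order 2).
h: a_k = -12, -6, -126, -30, -966, 306, -7062, …
ICs: h(0) = -12, h′(0) = -6.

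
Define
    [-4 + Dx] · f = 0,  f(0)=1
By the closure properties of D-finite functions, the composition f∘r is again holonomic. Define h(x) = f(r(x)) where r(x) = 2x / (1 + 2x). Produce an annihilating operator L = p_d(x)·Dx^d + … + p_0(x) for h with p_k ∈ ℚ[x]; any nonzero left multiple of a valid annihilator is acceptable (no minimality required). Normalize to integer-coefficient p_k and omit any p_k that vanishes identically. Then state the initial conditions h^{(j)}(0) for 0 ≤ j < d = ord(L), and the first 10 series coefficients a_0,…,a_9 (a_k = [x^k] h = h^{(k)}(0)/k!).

f: a_k = 1, 4, 8, 32/3, 32/3, 128/15, 256/45, 1024/315, 512/315, 2048/2835, …
L₀ from L_f via x↦r, Dx↦r'^{-1}Dx.
L = -8 + (1 + 4·x + 4·x^2)·Dx  (order 1).
h: a_k = 1, 8, 16, -32/3, -64/3, 896/15, -2816/45, -8704/315, 80896/315, -1697792/2835, …
ICs: h(0) = 1.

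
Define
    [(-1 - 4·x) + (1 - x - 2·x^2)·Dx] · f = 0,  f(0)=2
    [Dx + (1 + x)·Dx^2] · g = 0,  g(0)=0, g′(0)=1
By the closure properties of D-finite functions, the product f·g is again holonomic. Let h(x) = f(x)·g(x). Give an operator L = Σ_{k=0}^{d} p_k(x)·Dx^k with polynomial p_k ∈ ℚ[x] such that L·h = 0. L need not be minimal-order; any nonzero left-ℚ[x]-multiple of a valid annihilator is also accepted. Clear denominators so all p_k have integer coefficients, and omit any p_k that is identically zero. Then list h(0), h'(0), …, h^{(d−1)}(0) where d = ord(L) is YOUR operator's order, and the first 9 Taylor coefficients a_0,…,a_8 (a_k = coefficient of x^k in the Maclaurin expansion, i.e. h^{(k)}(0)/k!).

f: a_k = 2, 2, 6, 10, 22, 42, 86, 170, 342, …
g: a_k = 0, 1, -1/2, 1/3, -1/4, 1/5, -1/6, 1/7, -1/8, …
Sym-product of L_f,L_g gives L₀ (≤ ord 2).
L = (5 + 8·x) + (1 + 11·x + 10·x^2)·Dx + (-1 + 3·x^2 + 2·x^3)·Dx^2  (order 2).
h: a_k = 0, 2, 1, 17/3, 43/6, 189/10, 329/10, 4969/70, 3823/28, …
ICs: h(0) = 0, h′(0) = 2.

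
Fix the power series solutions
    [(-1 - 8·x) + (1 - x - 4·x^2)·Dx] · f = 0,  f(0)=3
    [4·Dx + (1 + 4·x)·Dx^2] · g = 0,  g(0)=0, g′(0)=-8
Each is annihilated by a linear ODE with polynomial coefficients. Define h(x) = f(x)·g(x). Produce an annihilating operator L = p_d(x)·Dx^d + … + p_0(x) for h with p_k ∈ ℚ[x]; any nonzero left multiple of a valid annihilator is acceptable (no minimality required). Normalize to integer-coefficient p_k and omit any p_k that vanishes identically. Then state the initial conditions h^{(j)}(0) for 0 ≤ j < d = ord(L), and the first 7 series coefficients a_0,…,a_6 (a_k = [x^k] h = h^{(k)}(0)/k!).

L = (12 + 64·x) + (-2 + 28·x + 80·x^2)·Dx + (-1 - 3·x + 8·x^2 + 16·x^3)·Dx^2  (order 2).
h: a_k = 0, -24, 24, -200, 280, -8744/5, 17336/5, …
ICs: h(0) = 0, h′(0) = -24.

f: a_k = 3, 3, 15, 27, 87, 195, 543, …
g: a_k = 0, -8, 16, -128/3, 128, -2048/5, 4096/3, …
h₀=f·g: eliminate ⇒ L₀, order ≤ 1·2.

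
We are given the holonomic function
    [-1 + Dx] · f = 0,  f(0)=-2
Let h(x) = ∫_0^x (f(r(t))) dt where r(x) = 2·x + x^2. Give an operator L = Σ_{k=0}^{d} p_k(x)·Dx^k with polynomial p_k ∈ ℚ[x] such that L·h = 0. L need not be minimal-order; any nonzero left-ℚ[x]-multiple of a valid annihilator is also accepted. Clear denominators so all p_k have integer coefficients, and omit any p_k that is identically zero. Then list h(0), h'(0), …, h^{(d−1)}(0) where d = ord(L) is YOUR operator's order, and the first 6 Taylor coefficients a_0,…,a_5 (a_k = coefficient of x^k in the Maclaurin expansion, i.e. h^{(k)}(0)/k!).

L = (-2 - 2·x)·Dx + Dx^2  (order 2).
h: a_k = 0, -2, -2, -2, -5/3, -19/15, …
ICs: h(0) = 0, h′(0) = -2.

f: a_k = -2, -2, -1, -1/3, -1/12, -1/60, …
Substitute x→r, Dx→(1/r')Dx; clear ⇒ L₀.
∫: right-multiply L₀ by Dx.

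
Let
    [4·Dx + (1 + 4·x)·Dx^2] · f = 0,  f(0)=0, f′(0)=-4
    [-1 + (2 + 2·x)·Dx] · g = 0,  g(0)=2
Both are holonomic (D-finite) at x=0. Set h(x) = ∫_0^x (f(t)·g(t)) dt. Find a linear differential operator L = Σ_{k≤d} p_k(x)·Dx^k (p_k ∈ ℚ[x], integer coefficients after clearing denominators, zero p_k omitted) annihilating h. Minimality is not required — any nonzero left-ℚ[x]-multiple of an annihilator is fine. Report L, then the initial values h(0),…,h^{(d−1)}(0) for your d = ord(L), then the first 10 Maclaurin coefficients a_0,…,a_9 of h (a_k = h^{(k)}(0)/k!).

L = (-5 + 4·x)·Dx + (12 + 12·x)·Dx^2 + (4 + 24·x + 36·x^2 + 16·x^3)·Dx^3  (order 3).
h: a_k = 0, 0, -4, 4, -101/12, 125/6, -81349/1440, 547691/3360, -52913387/107520, 372033667/241920, …
ICs: h(0) = 0, h′(0) = 0, h′′(0) = -8.

f: a_k = 0, -4, 8, -64/3, 64, -1024/5, 2048/3, -16384/7, 8192, -262144/9, …
g: a_k = 2, 1, -1/4, 1/8, -5/64, 7/128, -21/512, 33/1024, -429/16384, 715/32768, …
L₀ := L_f ⊗_s L_g (sym. prod.), ord ≤ 2.
∫: right-multiply L₀ by Dx.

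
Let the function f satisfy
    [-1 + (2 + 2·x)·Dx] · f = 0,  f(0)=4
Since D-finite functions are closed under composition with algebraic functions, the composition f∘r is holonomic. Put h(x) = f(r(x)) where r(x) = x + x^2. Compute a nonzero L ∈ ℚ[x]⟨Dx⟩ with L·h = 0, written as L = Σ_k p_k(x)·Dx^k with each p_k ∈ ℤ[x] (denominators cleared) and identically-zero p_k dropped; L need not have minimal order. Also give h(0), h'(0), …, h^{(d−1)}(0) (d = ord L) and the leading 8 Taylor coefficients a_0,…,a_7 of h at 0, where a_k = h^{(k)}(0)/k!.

f: a_k = 4, 2, -1/2, 1/4, -5/32, 7/64, -21/256, 33/512, …
Substitute x→r, Dx→(1/r')Dx; clear ⇒ L₀.
L = (-1 - 2·x) + (2 + 2·x + 2·x^2)·Dx  (order 1).
h: a_k = 4, 2, 3/2, -3/4, 3/32, 15/64, -57/256, 21/512, …
ICs: h(0) = 4.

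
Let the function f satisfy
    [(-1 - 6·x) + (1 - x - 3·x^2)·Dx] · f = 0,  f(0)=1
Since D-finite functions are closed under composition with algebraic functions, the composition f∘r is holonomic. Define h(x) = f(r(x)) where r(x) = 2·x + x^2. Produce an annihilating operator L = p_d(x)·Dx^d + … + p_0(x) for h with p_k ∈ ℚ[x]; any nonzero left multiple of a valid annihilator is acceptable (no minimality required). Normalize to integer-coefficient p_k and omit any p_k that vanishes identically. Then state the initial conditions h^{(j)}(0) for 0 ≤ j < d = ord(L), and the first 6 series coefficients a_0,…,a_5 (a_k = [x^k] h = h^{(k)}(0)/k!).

L = (2 + 26·x + 36·x^2 + 12·x^3) + (-1 + 2·x + 13·x^2 + 12·x^3 + 3·x^4)·Dx  (order 1).
h: a_k = 1, 2, 17, 72, 392, 1930, …
ICs: h(0) = 1.

f: a_k = 1, 1, 4, 7, 19, 40, …
f∘r: x↦r, Dx↦Dx/r' in L_f ⇒ L₀.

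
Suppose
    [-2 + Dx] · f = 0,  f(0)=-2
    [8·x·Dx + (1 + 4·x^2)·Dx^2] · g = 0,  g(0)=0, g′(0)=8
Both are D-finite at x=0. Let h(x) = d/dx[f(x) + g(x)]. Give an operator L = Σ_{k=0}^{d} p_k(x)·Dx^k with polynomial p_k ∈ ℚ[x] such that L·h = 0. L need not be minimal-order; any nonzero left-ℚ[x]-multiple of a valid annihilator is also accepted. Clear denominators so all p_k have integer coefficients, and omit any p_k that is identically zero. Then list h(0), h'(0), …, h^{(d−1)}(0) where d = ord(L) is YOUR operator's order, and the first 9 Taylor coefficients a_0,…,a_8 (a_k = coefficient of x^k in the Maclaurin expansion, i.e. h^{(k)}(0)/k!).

L = (8 - 32·x - 32·x^2) + (-6 + 12·x + 8·x^2 - 16·x^3)·Dx + (1 + 2·x + 4·x^2 + 8·x^3)·Dx^2  (order 2).
h: a_k = 4, -8, -40, -16/3, 376/3, -16/15, -23056/45, -32/315, 645112/315, …
ICs: h(0) = 4, h′(0) = -8.

f: a_k = -2, -4, -4, -8/3, -4/3, -8/15, -8/45, -16/315, -4/315, …
g: a_k = 0, 8, 0, -32/3, 0, 128/5, 0, -512/7, 0, …
Weyl lclm of L_f,L_g ⇒ L₀ (ord ≤ 3).
Derive L from L₀ (diff closure).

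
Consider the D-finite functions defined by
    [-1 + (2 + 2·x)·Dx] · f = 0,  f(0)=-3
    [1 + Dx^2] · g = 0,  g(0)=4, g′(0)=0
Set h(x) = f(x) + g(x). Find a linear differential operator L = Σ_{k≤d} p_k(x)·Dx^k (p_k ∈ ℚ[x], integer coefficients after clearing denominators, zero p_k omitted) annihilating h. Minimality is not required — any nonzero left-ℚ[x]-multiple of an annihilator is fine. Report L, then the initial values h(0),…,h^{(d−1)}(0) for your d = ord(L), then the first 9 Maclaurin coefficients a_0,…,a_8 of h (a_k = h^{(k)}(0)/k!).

L = (-7 - 8·x - 4·x^2) + (6 + 22·x + 24·x^2 + 8·x^3)·Dx + (-7 - 8·x - 4·x^2)·Dx^2 + (6 + 22·x + 24·x^2 + 8·x^3)·Dx^3  (order 3).
h: a_k = 1, -3/2, -13/8, -3/16, 109/384, -21/256, 2579/46080, -99/2048, 406429/10321920, …
ICs: h(0) = 1, h′(0) = -3/2, h′′(0) = -13/4.

f: a_k = -3, -3/2, 3/8, -3/16, 15/128, -21/256, 63/1024, -99/2048, 1287/32768, …
g: a_k = 4, 0, -2, 0, 1/6, 0, -1/180, 0, 1/10080, …
Sum ⇒ L₀ = lclm(L_f,L_g) in ℚ(x)⟨Dx⟩.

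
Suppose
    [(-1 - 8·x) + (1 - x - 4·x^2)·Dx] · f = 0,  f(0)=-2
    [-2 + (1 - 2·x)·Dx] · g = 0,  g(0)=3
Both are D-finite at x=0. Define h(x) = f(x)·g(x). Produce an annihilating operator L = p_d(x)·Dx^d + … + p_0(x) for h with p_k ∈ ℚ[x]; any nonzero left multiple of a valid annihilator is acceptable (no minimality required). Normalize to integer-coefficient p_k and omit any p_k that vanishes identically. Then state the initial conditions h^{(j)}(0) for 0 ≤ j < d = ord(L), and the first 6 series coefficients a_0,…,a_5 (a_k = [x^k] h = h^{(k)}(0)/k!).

f: a_k = -2, -2, -10, -18, -58, -130, …
g: a_k = 3, 6, 12, 24, 48, 96, …
Product ⇒ symmetric product L₀, ord ≤ 1.
L = (-3 - 4·x + 24·x^2) + (1 - 3·x - 2·x^2 + 8·x^3)·Dx  (order 1).
h: a_k = -6, -18, -66, -186, -546, -1482, …
ICs: h(0) = -6.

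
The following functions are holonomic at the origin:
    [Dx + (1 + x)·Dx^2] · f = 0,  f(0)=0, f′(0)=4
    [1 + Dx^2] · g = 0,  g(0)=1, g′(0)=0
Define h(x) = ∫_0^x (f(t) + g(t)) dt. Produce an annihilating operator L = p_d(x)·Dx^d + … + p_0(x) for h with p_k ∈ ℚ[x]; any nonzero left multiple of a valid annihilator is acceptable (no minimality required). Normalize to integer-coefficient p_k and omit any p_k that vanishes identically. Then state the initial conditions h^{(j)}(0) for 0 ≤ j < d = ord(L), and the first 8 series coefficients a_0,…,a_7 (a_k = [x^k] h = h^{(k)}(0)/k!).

L = (7 + 2·x + x^2)·Dx^2 + (3 + 5·x + 3·x^2 + x^3)·Dx^3 + (7 + 2·x + x^2)·Dx^4 + (3 + 5·x + 3·x^2 + x^3)·Dx^5  (order 5).
h: a_k = 0, 1, 2, -5/6, 1/3, -23/120, 2/15, -481/5040, …
ICs: h(0) = 0, h′(0) = 1, h′′(0) = 4, h′′′(0) = -5, h′′′′(0) = 8.

f: a_k = 0, 4, -2, 4/3, -1, 4/5, -2/3, 4/7, …
g: a_k = 1, 0, -1/2, 0, 1/24, 0, -1/720, 0, …
Sum ⇒ L₀ = lclm(L_f,L_g) in ℚ(x)⟨Dx⟩.
h=∫₀ˣh₀: take L = L₀·Dx.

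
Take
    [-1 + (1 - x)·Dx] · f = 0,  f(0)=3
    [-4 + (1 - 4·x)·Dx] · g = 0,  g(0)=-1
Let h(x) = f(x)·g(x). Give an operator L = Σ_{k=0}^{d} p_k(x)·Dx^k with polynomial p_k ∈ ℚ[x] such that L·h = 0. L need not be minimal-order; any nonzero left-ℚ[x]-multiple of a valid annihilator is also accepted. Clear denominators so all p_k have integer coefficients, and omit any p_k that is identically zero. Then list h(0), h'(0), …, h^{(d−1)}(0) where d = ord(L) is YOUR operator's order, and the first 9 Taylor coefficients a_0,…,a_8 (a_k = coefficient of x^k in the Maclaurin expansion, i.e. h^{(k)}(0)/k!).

f: a_k = 3, 3, 3, 3, 3, 3, 3, 3, 3, …
g: a_k = -1, -4, -16, -64, -256, -1024, -4096, -16384, -65536, …
Product ⇒ symmetric product L₀, ord ≤ 1.
L = (-5 + 8·x) + (1 - 5·x + 4·x^2)·Dx  (order 1).
h: a_k = -3, -15, -63, -255, -1023, -4095, -16383, -65535, -262143, …
ICs: h(0) = -3.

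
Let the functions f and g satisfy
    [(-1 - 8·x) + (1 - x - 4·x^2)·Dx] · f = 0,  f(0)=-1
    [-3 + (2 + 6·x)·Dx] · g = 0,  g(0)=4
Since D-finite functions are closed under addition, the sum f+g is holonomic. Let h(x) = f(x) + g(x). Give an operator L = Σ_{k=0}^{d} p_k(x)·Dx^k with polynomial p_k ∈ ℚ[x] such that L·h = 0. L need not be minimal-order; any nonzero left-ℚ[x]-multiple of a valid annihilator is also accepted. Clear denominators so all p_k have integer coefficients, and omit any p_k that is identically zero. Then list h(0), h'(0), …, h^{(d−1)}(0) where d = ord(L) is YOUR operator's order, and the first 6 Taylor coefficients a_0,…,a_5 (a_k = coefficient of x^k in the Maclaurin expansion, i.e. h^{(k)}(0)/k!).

f: a_k = -1, -1, -5, -9, -29, -65, …
g: a_k = 4, 6, -9/2, 27/4, -405/32, 1701/64, …
Weyl lclm of L_f,L_g ⇒ L₀ (ord ≤ 2).
L = (-69 - 387·x - 900·x^2 - 1440·x^3) + (49 + 318·x + 1257·x^2 + 3240·x^3 + 3600·x^4)·Dx + (2 - 46·x - 234·x^2 + 86·x^3 + 1440·x^4 + 1440·x^5)·Dx^2  (order 2).
h: a_k = 3, 5, -19/2, -9/4, -1333/32, -2459/64, …
ICs: h(0) = 3, h′(0) = 5.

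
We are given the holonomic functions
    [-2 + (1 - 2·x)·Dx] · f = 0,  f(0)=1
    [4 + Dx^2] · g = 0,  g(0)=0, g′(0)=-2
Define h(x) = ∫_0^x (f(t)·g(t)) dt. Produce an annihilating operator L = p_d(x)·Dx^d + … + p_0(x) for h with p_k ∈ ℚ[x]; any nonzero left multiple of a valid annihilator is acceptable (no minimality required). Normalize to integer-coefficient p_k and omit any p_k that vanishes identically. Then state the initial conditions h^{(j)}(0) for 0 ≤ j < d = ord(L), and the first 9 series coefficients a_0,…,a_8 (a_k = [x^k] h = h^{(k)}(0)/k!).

f: a_k = 1, 2, 4, 8, 16, 32, 64, 128, 256, …
g: a_k = 0, -2, 0, 4/3, 0, -4/15, 0, 8/315, 0, …
f·g: L₀ = L_f ⊗_s L_g, ord ≤ 1·2.
Integrate: L := L₀·Dx.
L = (-4 + 8·x)·Dx + 4·Dx^2 + (-1 + 2·x)·Dx^3  (order 3).
h: a_k = 0, 0, -1, -4/3, -5/3, -8/3, -202/45, -808/105, -4241/315, …
ICs: h(0) = 0, h′(0) = 0, h′′(0) = -2.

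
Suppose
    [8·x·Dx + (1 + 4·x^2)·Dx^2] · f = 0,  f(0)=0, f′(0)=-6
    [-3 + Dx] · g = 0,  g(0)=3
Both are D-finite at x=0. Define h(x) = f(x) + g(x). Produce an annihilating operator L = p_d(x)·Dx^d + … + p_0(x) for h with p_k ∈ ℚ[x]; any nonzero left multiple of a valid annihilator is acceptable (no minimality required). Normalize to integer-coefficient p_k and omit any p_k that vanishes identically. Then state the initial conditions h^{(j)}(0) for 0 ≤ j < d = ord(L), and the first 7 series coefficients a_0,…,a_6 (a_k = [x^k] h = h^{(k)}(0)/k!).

f: a_k = 0, -6, 0, 8, 0, -96/5, 0, …
g: a_k = 3, 9, 27/2, 27/2, 81/8, 243/40, 243/80, …
L₀ := lclm(L_f,L_g); ord L₀ ≤ 2+1.
L = (24 - 72·x - 288·x^2 - 288·x^3)·Dx + (-17 + 24·x^2 - 144·x^4)·Dx^2 + (3 + 8·x + 24·x^2 + 32·x^3 + 48·x^4)·Dx^3  (order 3).
h: a_k = 3, 3, 27/2, 43/2, 81/8, -105/8, 243/80, …
ICs: h(0) = 3, h′(0) = 3, h′′(0) = 27.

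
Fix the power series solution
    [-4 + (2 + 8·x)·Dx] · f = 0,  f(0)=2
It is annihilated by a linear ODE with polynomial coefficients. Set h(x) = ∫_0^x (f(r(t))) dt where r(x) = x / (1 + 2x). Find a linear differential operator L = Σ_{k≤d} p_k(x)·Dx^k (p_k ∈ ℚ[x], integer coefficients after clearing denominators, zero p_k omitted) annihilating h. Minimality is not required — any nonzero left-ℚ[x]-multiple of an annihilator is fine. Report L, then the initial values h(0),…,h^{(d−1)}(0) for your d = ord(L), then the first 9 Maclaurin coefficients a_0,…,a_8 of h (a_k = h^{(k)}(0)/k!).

f: a_k = 2, 4, -4, 8, -20, 56, -168, 528, -1716, …
Change of var in L_f (x↦r) gives L₀.
h=∫₀ˣh₀: take L = L₀·Dx.
L = -2·Dx + (1 + 8·x + 12·x^2)·Dx^2  (order 2).
h: a_k = 0, 2, 2, -4, 10, -148/5, 100, -2616/7, 1506, …
ICs: h(0) = 0, h′(0) = 2.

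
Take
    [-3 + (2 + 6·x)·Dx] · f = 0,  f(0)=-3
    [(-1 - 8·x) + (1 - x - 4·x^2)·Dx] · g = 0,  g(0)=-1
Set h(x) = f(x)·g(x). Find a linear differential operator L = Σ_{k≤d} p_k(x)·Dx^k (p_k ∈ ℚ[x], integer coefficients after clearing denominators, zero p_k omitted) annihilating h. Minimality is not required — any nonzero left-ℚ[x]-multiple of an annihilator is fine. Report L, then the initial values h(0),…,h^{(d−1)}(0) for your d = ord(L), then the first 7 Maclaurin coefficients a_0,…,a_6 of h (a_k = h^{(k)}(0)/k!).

L = (5 + 19·x + 36·x^2) + (-2 - 4·x + 14·x^2 + 24·x^3)·Dx  (order 1).
h: a_k = 3, 15/2, 129/8, 819/16, 13593/128, 84705/256, 727869/1024, …
ICs: h(0) = 3.

f: a_k = -3, -9/2, 27/8, -81/16, 1215/128, -5103/256, 45927/1024, …
g: a_k = -1, -1, -5, -9, -29, -65, -181, …
Product ⇒ symmetric product L₀, ord ≤ 1.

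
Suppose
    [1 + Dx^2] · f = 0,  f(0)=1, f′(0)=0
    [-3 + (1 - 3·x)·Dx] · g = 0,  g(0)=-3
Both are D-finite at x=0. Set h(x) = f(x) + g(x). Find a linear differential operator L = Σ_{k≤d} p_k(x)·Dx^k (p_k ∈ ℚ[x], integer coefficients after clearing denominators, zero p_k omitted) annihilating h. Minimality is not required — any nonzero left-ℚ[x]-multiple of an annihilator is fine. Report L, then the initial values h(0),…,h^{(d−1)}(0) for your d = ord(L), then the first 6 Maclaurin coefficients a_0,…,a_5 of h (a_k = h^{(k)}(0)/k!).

f: a_k = 1, 0, -1/2, 0, 1/24, 0, …
g: a_k = -3, -9, -27, -81, -243, -729, …
L₀ := lclm(L_f,L_g); ord L₀ ≤ 2+1.
L = (-165 + 18·x - 27·x^2) + (19 - 63·x + 27·x^2 - 27·x^3)·Dx + (-165 + 18·x - 27·x^2)·Dx^2 + (19 - 63·x + 27·x^2 - 27·x^3)·Dx^3  (order 3).
h: a_k = -2, -9, -55/2, -81, -5831/24, -729, …
ICs: h(0) = -2, h′(0) = -9, h′′(0) = -55.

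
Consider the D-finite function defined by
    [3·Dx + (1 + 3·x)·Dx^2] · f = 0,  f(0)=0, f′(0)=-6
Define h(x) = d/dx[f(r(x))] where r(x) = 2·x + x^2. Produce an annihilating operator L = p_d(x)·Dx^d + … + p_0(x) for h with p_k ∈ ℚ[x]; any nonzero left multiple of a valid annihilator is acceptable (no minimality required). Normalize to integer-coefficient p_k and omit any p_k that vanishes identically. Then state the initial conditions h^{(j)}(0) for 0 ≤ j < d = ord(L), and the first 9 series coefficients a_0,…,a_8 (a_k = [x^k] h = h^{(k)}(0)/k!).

L = (5 + 6·x + 3·x^2) + (1 + 7·x + 9·x^2 + 3·x^3)·Dx  (order 1).
h: a_k = -12, 60, -324, 1764, -9612, 52380, -285444, 1555524, -8476812, …
ICs: h(0) = -12.

f: a_k = 0, -6, 9, -18, 81/2, -486/5, 243, -4374/7, 6561/4, …
Change of var in L_f (x↦r) gives L₀.
h=h₀': d/dx-closure on L₀ ⇒ L.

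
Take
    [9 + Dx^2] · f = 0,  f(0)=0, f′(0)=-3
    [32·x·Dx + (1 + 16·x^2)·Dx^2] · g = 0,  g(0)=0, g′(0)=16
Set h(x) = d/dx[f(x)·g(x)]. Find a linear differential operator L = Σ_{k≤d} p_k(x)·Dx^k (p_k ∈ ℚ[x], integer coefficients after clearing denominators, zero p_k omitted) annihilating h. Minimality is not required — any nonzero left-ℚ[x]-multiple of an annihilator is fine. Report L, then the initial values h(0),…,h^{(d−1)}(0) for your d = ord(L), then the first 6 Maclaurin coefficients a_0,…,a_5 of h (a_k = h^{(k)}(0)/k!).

L = (2922993 + 113986656·x^2 + 3239661312·x^4 + 5952061440·x^6 + 4156489728·x^8 - 7644119040·x^10 + 110075314176·x^12) + (1760832·x + 128480256·x^3 + 1888911360·x^5 + 5308416000·x^7 + 15288238080·x^9 + 48922361856·x^11)·Dx + (341202 + 13887168·x^2 + 389230080·x^4 + 940474368·x^6 + 1603141632·x^8 + 3737124864·x^10 + 24461180928·x^12)·Dx^2 + (195648·x + 14275584·x^3 + 209879040·x^5 + 589824000·x^7 + 1698693120·x^9 + 5435817984·x^11)·Dx^3 + (1825 + 135776·x^2 + 3251968·x^4 + 31014912·x^6 + 126812160·x^8 + 509607936·x^10 + 1358954496·x^12)·Dx^4  (order 4).
h: a_k = 0, -96, 0, 1312, 0, -17244, …
ICs: h(0) = 0, h′(0) = -96, h′′(0) = 0, h′′′(0) = 7872.

f: a_k = 0, -3, 0, 9/2, 0, -81/40, …
g: a_k = 0, 16, 0, -256/3, 0, 4096/5, …
L₀ := L_f ⊗_s L_g (sym. prod.), ord ≤ 4.
h₀' ⇒ L via d/dx closure of L₀.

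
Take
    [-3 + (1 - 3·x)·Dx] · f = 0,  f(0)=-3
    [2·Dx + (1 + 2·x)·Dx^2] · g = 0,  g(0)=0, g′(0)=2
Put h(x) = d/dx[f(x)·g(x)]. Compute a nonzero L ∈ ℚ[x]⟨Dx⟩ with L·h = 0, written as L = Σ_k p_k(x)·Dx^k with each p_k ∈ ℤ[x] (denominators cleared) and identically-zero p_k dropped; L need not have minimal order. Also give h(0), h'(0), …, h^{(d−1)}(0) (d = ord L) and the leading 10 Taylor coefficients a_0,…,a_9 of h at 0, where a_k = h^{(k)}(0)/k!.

f: a_k = -3, -9, -27, -81, -243, -729, -2187, -6561, -19683, -59049, …
g: a_k = 0, 2, -2, 8/3, -4, 32/5, -32/3, 128/7, -32, 512/9, …
Product ⇒ symmetric product L₀, ord ≤ 2.
Differentiate: ansatz ord ≤ ord L₀ ⇒ L.
L = 24 + (5 + 30·x)·Dx + (-1 + x + 6·x^2)·Dx^2  (order 2).
h: a_k = -6, -24, -132, -480, -1896, -33168/5, -118008/5, -2805312/35, -9521688/35, -6326288/7, …
ICs: h(0) = -6, h′(0) = -24.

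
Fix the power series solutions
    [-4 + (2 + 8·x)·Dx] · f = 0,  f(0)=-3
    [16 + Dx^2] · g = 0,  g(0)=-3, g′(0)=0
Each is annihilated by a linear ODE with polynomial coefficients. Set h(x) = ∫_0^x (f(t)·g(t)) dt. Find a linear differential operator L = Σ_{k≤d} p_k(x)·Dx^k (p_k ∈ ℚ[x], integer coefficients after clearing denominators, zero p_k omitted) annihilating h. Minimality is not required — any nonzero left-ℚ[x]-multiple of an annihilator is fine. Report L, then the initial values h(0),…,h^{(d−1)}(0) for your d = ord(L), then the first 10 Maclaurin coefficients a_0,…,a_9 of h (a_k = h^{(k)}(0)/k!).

f: a_k = -3, -6, 6, -12, 30, -84, 252, -792, 2574, -8580, …
g: a_k = -3, 0, 24, 0, -32, 0, 256/15, 0, -512/105, 0, …
Product ⇒ symmetric product L₀, ord ≤ 2.
h=∫₀ˣh₀: take L = L₀·Dx.
L = (28 + 128·x + 256·x^2)·Dx + (-4 - 16·x)·Dx^2 + (1 + 8·x + 16·x^2)·Dx^3  (order 3).
h: a_k = 0, 9, 9, -30, -27, 30, 26, -1396/35, 401/5, -88094/315, …
ICs: h(0) = 0, h′(0) = 9, h′′(0) = 18.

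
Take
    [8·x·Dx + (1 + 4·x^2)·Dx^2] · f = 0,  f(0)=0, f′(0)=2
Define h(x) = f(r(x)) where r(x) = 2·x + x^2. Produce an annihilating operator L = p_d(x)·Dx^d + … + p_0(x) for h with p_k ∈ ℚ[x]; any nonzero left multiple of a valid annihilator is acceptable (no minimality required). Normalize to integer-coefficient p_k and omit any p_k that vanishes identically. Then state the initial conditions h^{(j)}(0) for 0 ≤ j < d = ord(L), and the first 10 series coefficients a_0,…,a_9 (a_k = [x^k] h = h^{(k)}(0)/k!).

f: a_k = 0, 2, 0, -8/3, 0, 32/5, 0, -128/7, 0, 512/9, …
h₀=f(r): pull back L_f along r ⇒ L₀.
L = (-1 + 32·x + 64·x^2 + 48·x^3 + 12·x^4)·Dx + (1 + x + 16·x^2 + 32·x^3 + 20·x^4 + 4·x^5)·Dx^2  (order 2).
h: a_k = 0, 4, 2, -64/3, -32, 944/5, 1528/3, -12800/7, -7936, 152128/9, …
ICs: h(0) = 0, h′(0) = 4.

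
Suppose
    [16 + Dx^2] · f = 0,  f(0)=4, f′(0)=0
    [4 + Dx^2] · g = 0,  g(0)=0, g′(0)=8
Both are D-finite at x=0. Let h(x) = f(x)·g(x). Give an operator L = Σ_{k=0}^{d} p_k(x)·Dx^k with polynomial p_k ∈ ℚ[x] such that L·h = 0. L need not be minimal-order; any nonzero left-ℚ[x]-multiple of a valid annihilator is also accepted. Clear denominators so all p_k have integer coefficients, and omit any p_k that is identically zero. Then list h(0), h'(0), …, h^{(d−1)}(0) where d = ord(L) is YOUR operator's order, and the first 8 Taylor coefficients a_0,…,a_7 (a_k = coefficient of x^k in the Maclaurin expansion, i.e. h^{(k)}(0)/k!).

L = 144 + 40·Dx^2 + Dx^4  (order 4).
h: a_k = 0, 32, 0, -832/3, 0, 7744/15, 0, -139904/315, …
ICs: h(0) = 0, h′(0) = 32, h′′(0) = 0, h′′′(0) = -1664.

f: a_k = 4, 0, -32, 0, 128/3, 0, -1024/45, 0, …
g: a_k = 0, 8, 0, -16/3, 0, 16/15, 0, -32/315, …
Sym-product of L_f,L_g gives L₀ (≤ ord 4).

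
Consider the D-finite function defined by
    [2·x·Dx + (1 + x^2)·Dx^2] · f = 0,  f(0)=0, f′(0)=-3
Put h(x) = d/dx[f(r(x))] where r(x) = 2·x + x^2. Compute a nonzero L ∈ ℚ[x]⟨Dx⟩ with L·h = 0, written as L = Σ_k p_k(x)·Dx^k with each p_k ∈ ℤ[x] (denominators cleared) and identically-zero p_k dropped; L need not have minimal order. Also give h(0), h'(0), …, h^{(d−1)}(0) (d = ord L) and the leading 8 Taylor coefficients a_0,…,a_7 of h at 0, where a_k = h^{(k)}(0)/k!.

L = (-1 + 8·x + 16·x^2 + 12·x^3 + 3·x^4) + (1 + x + 4·x^2 + 8·x^3 + 5·x^4 + x^5)·Dx  (order 1).
h: a_k = -6, -6, 24, 48, -66, -282, 48, 1344, …
ICs: h(0) = -6.

f: a_k = 0, -3, 0, 1, 0, -3/5, 0, 3/7, …
Change of var in L_f (x↦r) gives L₀.
Derive L from L₀ (diff closure).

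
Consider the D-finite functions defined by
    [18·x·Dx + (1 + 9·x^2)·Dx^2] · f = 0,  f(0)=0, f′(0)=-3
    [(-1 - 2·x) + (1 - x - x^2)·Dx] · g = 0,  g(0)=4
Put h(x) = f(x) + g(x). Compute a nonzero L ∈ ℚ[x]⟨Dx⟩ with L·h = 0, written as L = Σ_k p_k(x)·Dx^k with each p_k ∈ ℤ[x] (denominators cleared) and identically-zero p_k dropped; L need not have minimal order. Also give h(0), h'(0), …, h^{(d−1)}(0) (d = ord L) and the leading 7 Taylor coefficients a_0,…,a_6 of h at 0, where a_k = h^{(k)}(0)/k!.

L = (36 - 144·x - 1440·x^2 - 2376·x^3 - 3186·x^4 - 486·x^6)·Dx + (-18 - 24·x + 108·x^2 - 444·x^3 - 2313·x^4 - 2178·x^5 - 243·x^6 - 486·x^7)·Dx^2 + (2 + 10·x + 34·x^2 + 48·x^3 + 123·x^4 - 387·x^5 - 198·x^6 - 81·x^7 - 81·x^8)·Dx^3  (order 3).
h: a_k = 4, 1, 8, 21, 20, -83/5, 52, …
ICs: h(0) = 4, h′(0) = 1, h′′(0) = 16.

f: a_k = 0, -3, 0, 9, 0, -243/5, 0, …
g: a_k = 4, 4, 8, 12, 20, 32, 52, …
h₀=f+g: left-lcm gives L₀, ord ≤ 3.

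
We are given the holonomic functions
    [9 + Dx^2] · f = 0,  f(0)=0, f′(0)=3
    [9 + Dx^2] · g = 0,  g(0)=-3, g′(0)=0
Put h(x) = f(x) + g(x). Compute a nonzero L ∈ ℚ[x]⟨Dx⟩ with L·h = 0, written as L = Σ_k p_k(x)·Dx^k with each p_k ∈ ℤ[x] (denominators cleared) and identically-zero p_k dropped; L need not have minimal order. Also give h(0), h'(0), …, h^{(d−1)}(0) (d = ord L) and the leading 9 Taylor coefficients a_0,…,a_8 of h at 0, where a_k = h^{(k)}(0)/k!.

L = 9 + Dx^2  (order 2).
h: a_k = -3, 3, 27/2, -9/2, -81/8, 81/40, 243/80, -243/560, -2187/4480, …
ICs: h(0) = -3, h′(0) = 3.

f: a_k = 0, 3, 0, -9/2, 0, 81/40, 0, -243/560, 0, …
g: a_k = -3, 0, 27/2, 0, -81/8, 0, 243/80, 0, -2187/4480, …
f+g: L₀ = lclm(L_f,L_g), ord ≤ 2+2.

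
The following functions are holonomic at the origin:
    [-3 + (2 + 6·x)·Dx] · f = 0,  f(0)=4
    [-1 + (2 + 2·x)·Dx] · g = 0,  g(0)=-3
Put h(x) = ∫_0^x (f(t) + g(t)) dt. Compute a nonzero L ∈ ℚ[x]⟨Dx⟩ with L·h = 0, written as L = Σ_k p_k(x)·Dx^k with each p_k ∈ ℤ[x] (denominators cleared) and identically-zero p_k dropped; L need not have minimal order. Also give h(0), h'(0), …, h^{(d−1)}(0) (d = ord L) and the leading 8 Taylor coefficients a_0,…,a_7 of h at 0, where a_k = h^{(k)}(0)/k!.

f: a_k = 4, 6, -9/2, 27/4, -405/32, 1701/64, -15309/256, 72171/512, …
g: a_k = -3, -3/2, 3/8, -3/16, 15/128, -21/256, 63/1024, -99/2048, …
h₀=f+g: left-lcm gives L₀, ord ≤ 2.
h=∫h₀ ⇒ L = L₀·Dx.
L = -3·Dx + (8 + 12·x)·Dx^2 + (4 + 16·x + 12·x^2)·Dx^3  (order 3).
h: a_k = 0, 1, 9/4, -11/8, 105/64, -321/128, 2261/512, -8739/1024, …
ICs: h(0) = 0, h′(0) = 1, h′′(0) = 9/2.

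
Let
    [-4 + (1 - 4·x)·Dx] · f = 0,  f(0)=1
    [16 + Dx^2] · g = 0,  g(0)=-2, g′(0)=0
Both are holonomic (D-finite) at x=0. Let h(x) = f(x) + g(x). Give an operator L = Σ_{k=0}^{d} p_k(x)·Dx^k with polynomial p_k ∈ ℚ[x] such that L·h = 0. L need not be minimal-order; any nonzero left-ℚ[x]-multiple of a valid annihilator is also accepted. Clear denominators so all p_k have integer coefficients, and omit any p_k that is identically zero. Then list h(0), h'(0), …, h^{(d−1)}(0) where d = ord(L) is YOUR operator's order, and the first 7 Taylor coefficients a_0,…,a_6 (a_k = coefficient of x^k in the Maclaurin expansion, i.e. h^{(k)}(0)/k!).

f: a_k = 1, 4, 16, 64, 256, 1024, 4096, …
g: a_k = -2, 0, 16, 0, -64/3, 0, 512/45, …
f+g: L₀ = lclm(L_f,L_g), ord ≤ 1+2.
L = (448 - 512·x + 1024·x^2) + (-48 + 320·x - 768·x^2 + 1024·x^3)·Dx + (28 - 32·x + 64·x^2)·Dx^2 + (-3 + 20·x - 48·x^2 + 64·x^3)·Dx^3  (order 3).
h: a_k = -1, 4, 32, 64, 704/3, 1024, 184832/45, …
ICs: h(0) = -1, h′(0) = 4, h′′(0) = 64.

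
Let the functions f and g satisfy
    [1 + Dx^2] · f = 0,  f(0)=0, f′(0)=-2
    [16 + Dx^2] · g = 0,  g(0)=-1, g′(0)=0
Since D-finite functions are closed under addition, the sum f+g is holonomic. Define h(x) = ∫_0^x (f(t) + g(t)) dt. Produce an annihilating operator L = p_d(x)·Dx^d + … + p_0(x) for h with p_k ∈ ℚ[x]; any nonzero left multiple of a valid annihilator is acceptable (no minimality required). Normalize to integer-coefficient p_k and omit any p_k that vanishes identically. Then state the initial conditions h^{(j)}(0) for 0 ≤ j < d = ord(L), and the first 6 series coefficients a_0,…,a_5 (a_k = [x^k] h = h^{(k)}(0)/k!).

f: a_k = 0, -2, 0, 1/3, 0, -1/60, …
g: a_k = -1, 0, 8, 0, -32/3, 0, …
Weyl lclm of L_f,L_g ⇒ L₀ (ord ≤ 4).
∫: right-multiply L₀ by Dx.
L = 16·Dx + 17·Dx^3 + Dx^5  (order 5).
h: a_k = 0, -1, -1, 8/3, 1/12, -32/15, …
ICs: h(0) = 0, h′(0) = -1, h′′(0) = -2, h′′′(0) = 16, h′′′′(0) = 2.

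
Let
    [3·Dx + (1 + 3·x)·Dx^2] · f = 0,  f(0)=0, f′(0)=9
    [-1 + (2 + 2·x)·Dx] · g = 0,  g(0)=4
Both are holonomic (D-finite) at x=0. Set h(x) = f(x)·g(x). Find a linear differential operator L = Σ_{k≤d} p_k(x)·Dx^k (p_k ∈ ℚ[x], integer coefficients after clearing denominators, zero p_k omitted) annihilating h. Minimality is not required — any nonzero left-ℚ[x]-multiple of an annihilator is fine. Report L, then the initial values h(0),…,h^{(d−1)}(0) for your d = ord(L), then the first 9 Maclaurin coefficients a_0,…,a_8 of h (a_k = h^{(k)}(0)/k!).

f: a_k = 0, 9, -27/2, 27, -243/4, 729/5, -729/2, 6561/7, -19683/8, …
g: a_k = 4, 2, -1/2, 1/4, -5/32, 7/64, -21/256, 33/512, -429/8192, …
f·g: L₀ = L_f ⊗_s L_g, ord ≤ 2·1.
L = (-3 + 3·x) + (8 + 8·x)·Dx + (4 + 20·x + 28·x^2 + 12·x^3)·Dx^2  (order 2).
h: a_k = 0, 36, -36, 153/2, -180, 70947/160, -180189/160, 26213571/8960, -34648749/4480, …
ICs: h(0) = 0, h′(0) = 36.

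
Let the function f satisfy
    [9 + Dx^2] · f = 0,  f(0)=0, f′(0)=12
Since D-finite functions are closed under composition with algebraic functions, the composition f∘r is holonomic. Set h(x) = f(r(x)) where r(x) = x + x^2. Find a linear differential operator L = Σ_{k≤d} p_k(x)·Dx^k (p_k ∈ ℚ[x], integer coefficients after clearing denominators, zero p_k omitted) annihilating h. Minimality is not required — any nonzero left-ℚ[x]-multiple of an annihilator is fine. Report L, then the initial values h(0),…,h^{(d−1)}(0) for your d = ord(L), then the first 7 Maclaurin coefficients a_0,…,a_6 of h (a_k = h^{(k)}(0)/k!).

L = (9 + 54·x + 108·x^2 + 72·x^3) - 2·Dx + (1 + 2·x)·Dx^2  (order 2).
h: a_k = 0, 12, 12, -18, -54, -459/10, 45/2, …
ICs: h(0) = 0, h′(0) = 12.

f: a_k = 0, 12, 0, -18, 0, 81/10, 0, …
Substitute x→r, Dx→(1/r')Dx; clear ⇒ L₀.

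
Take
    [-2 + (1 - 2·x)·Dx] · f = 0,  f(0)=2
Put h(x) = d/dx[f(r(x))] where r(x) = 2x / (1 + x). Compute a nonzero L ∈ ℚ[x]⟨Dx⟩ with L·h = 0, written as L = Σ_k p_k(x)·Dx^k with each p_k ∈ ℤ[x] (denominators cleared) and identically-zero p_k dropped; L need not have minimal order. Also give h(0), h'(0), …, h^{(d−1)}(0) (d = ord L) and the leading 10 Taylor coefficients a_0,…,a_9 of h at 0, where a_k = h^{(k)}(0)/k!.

L = 6 + (-1 + 3·x)·Dx  (order 1).
h: a_k = 8, 48, 216, 864, 3240, 11664, 40824, 139968, 472392, 1574640, …
ICs: h(0) = 8.

f: a_k = 2, 4, 8, 16, 32, 64, 128, 256, 512, 1024, …
f∘r: x↦r, Dx↦Dx/r' in L_f ⇒ L₀.
h₀' ⇒ L via d/dx closure of L₀.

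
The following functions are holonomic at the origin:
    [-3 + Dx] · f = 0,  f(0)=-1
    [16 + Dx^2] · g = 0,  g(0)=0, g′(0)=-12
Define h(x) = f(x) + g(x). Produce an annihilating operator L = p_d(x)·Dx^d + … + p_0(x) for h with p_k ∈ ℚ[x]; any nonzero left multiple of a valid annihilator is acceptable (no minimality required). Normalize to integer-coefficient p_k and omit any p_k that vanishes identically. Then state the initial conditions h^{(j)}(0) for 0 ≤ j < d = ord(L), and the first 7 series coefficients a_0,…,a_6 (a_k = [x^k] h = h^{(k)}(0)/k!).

L = -48 + 16·Dx - 3·Dx^2 + Dx^3  (order 3).
h: a_k = -1, -15, -9/2, 55/2, -27/8, -221/8, -81/80, …
ICs: h(0) = -1, h′(0) = -15, h′′(0) = -9.

f: a_k = -1, -3, -9/2, -9/2, -27/8, -81/40, -81/80, …
g: a_k = 0, -12, 0, 32, 0, -128/5, 0, …
h₀=f+g: left-lcm gives L₀, ord ≤ 3.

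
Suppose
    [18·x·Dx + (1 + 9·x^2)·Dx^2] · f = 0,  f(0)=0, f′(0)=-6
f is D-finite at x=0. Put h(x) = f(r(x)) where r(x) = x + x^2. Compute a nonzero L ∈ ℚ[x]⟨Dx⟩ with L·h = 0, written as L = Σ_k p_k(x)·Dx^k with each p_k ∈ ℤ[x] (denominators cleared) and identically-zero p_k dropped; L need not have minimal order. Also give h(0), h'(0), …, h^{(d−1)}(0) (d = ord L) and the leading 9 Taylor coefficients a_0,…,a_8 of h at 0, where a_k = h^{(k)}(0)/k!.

L = (-2 + 18·x + 72·x^2 + 108·x^3 + 54·x^4)·Dx + (1 + 2·x + 9·x^2 + 36·x^3 + 45·x^4 + 18·x^5)·Dx^2  (order 2).
h: a_k = 0, -6, -6, 18, 54, -216/5, -468, -2430/7, 3402, …
ICs: h(0) = 0, h′(0) = -6.

f: a_k = 0, -6, 0, 18, 0, -486/5, 0, 4374/7, 0, …
h₀=f(r): pull back L_f along r ⇒ L₀.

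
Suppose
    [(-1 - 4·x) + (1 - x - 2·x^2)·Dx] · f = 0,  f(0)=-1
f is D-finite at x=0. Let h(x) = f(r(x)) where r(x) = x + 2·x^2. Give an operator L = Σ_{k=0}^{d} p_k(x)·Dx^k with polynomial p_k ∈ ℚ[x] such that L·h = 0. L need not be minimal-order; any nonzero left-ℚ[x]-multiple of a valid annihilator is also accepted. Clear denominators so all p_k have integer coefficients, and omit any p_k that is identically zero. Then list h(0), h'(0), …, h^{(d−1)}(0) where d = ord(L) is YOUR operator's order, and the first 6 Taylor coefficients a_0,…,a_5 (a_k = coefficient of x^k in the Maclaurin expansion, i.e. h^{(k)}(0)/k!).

f: a_k = -1, -1, -3, -5, -11, -21, …
Change of var in L_f (x↦r) gives L₀.
L = (1 + 8·x + 24·x^2 + 32·x^3) + (-1 + x + 4·x^2 + 8·x^3 + 8·x^4)·Dx  (order 1).
h: a_k = -1, -1, -5, -17, -53, -169, …
ICs: h(0) = -1.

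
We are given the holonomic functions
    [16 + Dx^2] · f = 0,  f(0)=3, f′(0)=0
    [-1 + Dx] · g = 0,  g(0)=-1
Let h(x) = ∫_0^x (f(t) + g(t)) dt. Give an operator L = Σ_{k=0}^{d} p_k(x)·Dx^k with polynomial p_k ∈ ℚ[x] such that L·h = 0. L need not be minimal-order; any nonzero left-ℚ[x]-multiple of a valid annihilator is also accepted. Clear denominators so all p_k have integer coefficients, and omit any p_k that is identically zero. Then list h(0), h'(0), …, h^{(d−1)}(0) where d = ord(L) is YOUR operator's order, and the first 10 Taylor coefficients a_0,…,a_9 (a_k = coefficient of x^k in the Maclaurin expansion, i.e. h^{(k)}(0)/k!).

L = -16·Dx + 16·Dx^2 - Dx^3 + Dx^4  (order 4).
h: a_k = 0, 2, -1/2, -49/6, -1/24, 767/120, -1/720, -12289/5040, -1/40320, 196607/362880, …
ICs: h(0) = 0, h′(0) = 2, h′′(0) = -1, h′′′(0) = -49.

f: a_k = 3, 0, -24, 0, 32, 0, -256/15, 0, 512/105, 0, …
g: a_k = -1, -1, -1/2, -1/6, -1/24, -1/120, -1/720, -1/5040, -1/40320, -1/362880, …
L₀ := lclm(L_f,L_g); ord L₀ ≤ 2+1.
h=∫₀ˣh₀: take L = L₀·Dx.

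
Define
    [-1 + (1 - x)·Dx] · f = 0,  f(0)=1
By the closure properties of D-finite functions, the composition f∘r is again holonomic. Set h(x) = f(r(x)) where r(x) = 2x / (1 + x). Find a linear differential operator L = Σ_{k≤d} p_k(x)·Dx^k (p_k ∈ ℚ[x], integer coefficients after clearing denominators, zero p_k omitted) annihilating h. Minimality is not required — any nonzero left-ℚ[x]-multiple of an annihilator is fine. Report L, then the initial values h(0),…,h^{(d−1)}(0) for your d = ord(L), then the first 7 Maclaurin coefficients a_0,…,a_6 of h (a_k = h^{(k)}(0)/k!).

f: a_k = 1, 1, 1, 1, 1, 1, 1, …
L₀ from L_f via x↦r, Dx↦r'^{-1}Dx.
L = 2 + (-1 + x^2)·Dx  (order 1).
h: a_k = 1, 2, 2, 2, 2, 2, 2, …
ICs: h(0) = 1.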